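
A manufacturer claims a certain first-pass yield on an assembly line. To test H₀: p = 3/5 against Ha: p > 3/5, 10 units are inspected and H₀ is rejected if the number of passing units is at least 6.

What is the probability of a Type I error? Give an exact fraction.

The Type I error probability is α = P(X ≥ 6) computed under H₀, where X ~ Binomial(10, 3/5).
P(X ≥ 6) = Σ_{j=6}^{10} C(10,j)·(3/5)^j·(2/5)^{10-j} = 6182649/9765625.

6182649/9765625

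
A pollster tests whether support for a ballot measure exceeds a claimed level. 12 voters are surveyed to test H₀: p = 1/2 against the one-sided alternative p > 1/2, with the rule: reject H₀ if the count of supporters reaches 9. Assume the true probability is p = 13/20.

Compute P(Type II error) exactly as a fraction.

535222111290433/819200000000000

A Type II error is failing to reject when Ha holds: with p = 13/20, β = P(X ≤ 8).
Summing C(12,j)·(13/20)^j·(7/20)^{12-j} for j = 0..8 gives 535222111290433/819200000000000.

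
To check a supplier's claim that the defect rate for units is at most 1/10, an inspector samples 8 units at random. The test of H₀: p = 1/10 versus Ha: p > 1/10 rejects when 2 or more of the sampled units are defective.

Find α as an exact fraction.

18689527/100000000

α = P(reject H₀ | H₀ true) = P(X ≥ 2 | p = 1/10), X ~ Binomial(8, 1/10).
Computing the lower-tail complement: 1 − 81310473/100000000 = 18689527/100000000.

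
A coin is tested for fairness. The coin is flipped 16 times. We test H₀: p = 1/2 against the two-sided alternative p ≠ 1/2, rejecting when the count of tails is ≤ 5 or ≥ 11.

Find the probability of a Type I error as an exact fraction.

Under H₀, K ~ Binomial(16, 1/2); α is the probability of landing in either tail, P(K ≤ 5) + P(K ≥ 11).
By symmetry, α = 2·P(K ≤ 5) = 2·(1 + 16 + 120 + 560 + 1820 + 4368)/65536 = 13770/65536 = 6885/32768.

6885/32768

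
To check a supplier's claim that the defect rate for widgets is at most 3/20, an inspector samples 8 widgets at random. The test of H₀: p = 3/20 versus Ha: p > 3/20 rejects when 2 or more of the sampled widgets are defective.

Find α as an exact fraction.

α = P(reject H₀ | H₀ true) = P(K ≥ 2 | p = 3/20), K ~ Binomial(8, 3/20).
Via the complement, α = 1 − Σ_{j=0}^{1} C(8,j)(3/20)^j(17/20)^{8-j} = 8776114407/25600000000.

8776114407/25600000000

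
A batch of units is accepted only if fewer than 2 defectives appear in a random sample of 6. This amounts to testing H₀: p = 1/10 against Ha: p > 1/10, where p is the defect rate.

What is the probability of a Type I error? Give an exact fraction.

22853/200000

α = P(reject H₀ | H₀ true) = P(Y ≥ 2 | p = 1/10), Y ~ Binomial(6, 1/10).
Computing the lower-tail complement: 1 − 177147/200000 = 22853/200000.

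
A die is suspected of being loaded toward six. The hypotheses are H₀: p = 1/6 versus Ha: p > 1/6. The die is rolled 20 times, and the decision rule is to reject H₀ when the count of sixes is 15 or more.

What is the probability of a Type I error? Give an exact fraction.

1434041/101559956668416

α = P(reject H₀ | H₀ true) = P(X ≥ 15 | p = 1/6), with X ~ Binomial(20, 1/6).
Summing C(20,j)(1/6)^j(5/6)^{20−j} for j = 15,…,20 gives 1434041/101559956668416.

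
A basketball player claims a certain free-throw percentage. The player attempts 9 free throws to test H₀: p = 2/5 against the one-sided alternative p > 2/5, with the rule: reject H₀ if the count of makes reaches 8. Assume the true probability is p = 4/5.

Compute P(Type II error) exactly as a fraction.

1101157/1953125

Under the alternative p = 4/5, K ~ Binomial(9, 4/5); β is the probability the test does not reject, P(K < 8).
Adding the binomial probabilities P(K=0)+…+P(K=7) at p = 4/5 gives 1101157/1953125.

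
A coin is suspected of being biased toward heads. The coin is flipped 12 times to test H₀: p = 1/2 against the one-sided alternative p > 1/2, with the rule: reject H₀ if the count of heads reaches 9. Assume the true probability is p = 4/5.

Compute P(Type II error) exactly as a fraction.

10030813/48828125

Under the alternative p = 4/5, K ~ Binomial(12, 4/5); β is the probability the test does not reject, P(K < 9).
Equivalently, β = 1 − P(K ≥ 9) = 10030813/48828125.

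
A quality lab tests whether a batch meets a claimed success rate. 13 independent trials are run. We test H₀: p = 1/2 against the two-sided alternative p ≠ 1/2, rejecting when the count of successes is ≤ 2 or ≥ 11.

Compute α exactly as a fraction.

23/1024

α = P(X ≤ 2 or X ≥ 11 | p = 1/2), X ~ Binomial(13, 1/2).
Each tail has probability (1 + 13 + 78)/8192; doubling gives α = 184/8192 = 23/1024.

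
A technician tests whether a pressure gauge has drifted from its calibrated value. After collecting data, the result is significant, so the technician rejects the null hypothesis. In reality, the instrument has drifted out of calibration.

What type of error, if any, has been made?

The conventional null hypothesis here is that the instrument is correctly calibrated.
The test rejected a false H₀ — the decision matches the true state.

No error — this is a correct decision.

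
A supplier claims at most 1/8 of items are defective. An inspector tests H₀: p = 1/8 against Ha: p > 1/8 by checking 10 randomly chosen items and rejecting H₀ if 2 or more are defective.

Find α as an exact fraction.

387730505/1073741824

α = P(reject H₀ | H₀ true) = P(X ≥ 2 | p = 1/8), X ~ Binomial(10, 1/8).
α = 1 − P(X ≤ 1) = 1 − 686011319/1073741824 = 387730505/1073741824.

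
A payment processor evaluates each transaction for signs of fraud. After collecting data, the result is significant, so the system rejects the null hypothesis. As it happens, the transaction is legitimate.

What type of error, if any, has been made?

The conventional null hypothesis here is that the transaction is legitimate.
H₀ was rejected, but H₀ is actually true.
Rejecting a true null hypothesis is a Type I error (false positive).

Type I error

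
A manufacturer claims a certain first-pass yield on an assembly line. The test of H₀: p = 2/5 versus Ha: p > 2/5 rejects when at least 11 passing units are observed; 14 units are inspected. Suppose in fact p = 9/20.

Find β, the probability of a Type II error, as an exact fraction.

809836111480091663/819200000000000000

A Type II error is failing to reject when Ha holds: with p = 9/20, β = P(S ≤ 10).
Summing C(14,j)·(9/20)^j·(11/20)^{14-j} for j = 0..10 gives 809836111480091663/819200000000000000.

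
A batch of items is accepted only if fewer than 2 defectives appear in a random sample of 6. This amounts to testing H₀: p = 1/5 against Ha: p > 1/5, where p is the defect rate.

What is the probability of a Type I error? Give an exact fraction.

1077/3125

The significance level is the probability, assuming p = 1/5, of seeing 2 or more defectives in 6 draws.
Computing the lower-tail complement: 1 − 2048/3125 = 1077/3125.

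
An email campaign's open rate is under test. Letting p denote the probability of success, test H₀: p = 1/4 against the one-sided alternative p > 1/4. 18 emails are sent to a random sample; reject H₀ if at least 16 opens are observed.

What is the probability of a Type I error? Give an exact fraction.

179/8589934592

Under H₀, S ~ Binomial(18, 1/4), and α = P(S ≥ 16).
Adding the binomial terms for j = 16 through 18 with p = 1/4 yields 179/8589934592.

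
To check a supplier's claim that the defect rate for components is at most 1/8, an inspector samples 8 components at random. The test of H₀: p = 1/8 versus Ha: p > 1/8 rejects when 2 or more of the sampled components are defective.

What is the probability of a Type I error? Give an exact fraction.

α = P(reject H₀ | H₀ true) = P(S ≥ 2 | p = 1/8), S ~ Binomial(8, 1/8).
α = 1 − P(S ≤ 1) = 1 − 12353145/16777216 = 4424071/16777216.

4424071/16777216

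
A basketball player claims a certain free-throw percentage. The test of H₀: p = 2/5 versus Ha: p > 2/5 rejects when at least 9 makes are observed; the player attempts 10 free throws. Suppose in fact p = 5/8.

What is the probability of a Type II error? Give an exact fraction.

1005382449/1073741824

A Type II error is failing to reject when Ha holds: with p = 5/8, β = P(S ≤ 8).
Equivalently, β = 1 − P(S ≥ 9) = 1005382449/1073741824.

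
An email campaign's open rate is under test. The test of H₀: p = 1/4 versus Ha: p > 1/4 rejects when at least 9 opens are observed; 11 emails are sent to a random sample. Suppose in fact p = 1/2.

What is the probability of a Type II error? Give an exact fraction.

1981/2048

β = P(fail to reject H₀ | Ha true) = P(X ≤ 8 | p = 1/2), X ~ Binomial(11, 1/2).
Equivalently, β = 1 − P(X ≥ 9) = 1981/2048.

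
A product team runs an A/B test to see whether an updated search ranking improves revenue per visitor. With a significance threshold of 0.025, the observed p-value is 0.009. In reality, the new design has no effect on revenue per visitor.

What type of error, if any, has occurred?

Type I error

The conventional null hypothesis is that the new design has no effect on revenue per visitor.
Since p = 0.009 < α = 0.025, H₀ is rejected.
H₀ is true (actually the new design has no effect on revenue per visitor).
Rejecting a true H₀ is a Type I error.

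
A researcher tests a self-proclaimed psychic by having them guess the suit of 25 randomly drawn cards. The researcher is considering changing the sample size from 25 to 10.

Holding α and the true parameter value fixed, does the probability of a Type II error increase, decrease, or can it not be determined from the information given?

It increases.

Reducing n widens both sampling distributions, so the test has less ability to distinguish Ha from H₀.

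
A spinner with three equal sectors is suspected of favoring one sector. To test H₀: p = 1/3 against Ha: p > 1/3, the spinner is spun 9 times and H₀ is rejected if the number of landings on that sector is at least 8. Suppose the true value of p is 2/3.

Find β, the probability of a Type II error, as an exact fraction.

Under the alternative p = 2/3, Y ~ Binomial(9, 2/3); β is the probability the test does not reject, P(Y < 8).
Equivalently, β = 1 − P(Y ≥ 8) = 16867/19683.

16867/19683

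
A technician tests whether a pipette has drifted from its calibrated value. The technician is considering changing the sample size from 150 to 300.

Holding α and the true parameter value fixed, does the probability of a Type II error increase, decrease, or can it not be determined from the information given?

It decreases.

A larger sample reduces the standard error, pulling the sampling distribution under Ha further from the non-rejection region.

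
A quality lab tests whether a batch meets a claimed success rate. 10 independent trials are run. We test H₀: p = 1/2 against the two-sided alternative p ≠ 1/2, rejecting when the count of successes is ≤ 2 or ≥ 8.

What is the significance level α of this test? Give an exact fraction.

The significance level is the null-hypothesis probability of the rejection region {≤2} ∪ {≥8}.
Each tail has probability (1 + 10 + 45)/1024; doubling gives α = 112/1024 = 7/64.

7/64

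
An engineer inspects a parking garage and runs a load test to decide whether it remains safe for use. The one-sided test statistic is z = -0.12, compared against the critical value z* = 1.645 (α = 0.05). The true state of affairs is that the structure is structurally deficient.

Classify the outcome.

The conventional null hypothesis is that the structure meets the required load capacity (safe).
Since z = -0.12 ≤ z* = 1.645, H₀ is not rejected.
H₀ is false (actually the structure is structurally deficient).
Failing to reject a false H₀ is a Type II error.

Type II error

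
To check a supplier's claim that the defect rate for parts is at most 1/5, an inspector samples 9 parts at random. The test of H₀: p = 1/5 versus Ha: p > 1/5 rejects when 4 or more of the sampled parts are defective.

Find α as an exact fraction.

167269/1953125

α = P(reject H₀ | H₀ true) = P(Y ≥ 4 | p = 1/5), Y ~ Binomial(9, 1/5).
Via the complement, α = 1 − Σ_{j=0}^{3} C(9,j)(1/5)^j(4/5)^{9-j} = 167269/1953125.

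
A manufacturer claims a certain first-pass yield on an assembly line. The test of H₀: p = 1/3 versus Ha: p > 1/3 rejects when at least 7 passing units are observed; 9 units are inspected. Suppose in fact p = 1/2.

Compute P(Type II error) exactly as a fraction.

233/256

Under the alternative p = 1/2, X ~ Binomial(9, 1/2); β is the probability the test does not reject, P(X < 7).
Equivalently, β = 1 − P(X ≥ 7) = 233/256.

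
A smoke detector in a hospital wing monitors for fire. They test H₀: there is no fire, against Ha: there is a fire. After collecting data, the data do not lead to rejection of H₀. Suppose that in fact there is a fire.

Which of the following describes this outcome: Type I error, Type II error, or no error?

Type II error

H₀ was not rejected, but H₀ is actually false.
Failing to reject a false null hypothesis is a Type II error (false negative).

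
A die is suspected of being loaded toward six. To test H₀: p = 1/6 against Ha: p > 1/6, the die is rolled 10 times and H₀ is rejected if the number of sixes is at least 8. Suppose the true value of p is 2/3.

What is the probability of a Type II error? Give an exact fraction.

Under the alternative p = 2/3, X ~ Binomial(10, 2/3); β is the probability the test does not reject, P(X < 8).
Adding the binomial probabilities P(X=0)+…+P(X=7) at p = 2/3 gives 13795/19683.

13795/19683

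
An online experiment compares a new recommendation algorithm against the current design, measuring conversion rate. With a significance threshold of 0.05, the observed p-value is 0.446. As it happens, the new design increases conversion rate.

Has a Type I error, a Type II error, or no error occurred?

Type II error

The conventional null hypothesis is that the new design has no effect on conversion rate.
Since p = 0.446 ≥ α = 0.05, H₀ is not rejected.
H₀ is false (actually the new design increases conversion rate).
Failing to reject a false H₀ is a Type II error.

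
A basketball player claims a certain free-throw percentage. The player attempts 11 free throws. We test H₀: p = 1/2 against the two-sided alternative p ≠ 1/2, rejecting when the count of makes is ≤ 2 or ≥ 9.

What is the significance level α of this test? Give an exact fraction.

Under H₀, S ~ Binomial(11, 1/2); α is the probability of landing in either tail, P(S ≤ 2) + P(S ≥ 9).
Each tail has probability (1 + 11 + 55)/2048; doubling gives α = 134/2048 = 67/1024.

67/1024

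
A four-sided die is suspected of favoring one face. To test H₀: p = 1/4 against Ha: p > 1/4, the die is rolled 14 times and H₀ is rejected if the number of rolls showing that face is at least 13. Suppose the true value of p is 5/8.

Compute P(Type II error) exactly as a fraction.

β = P(fail to reject H₀ | Ha true) = P(S ≤ 12 | p = 5/8), S ~ Binomial(14, 5/8).
Adding the binomial probabilities P(S=0)+…+P(S=12) at p = 5/8 gives 4340673464229/4398046511104.

4340673464229/4398046511104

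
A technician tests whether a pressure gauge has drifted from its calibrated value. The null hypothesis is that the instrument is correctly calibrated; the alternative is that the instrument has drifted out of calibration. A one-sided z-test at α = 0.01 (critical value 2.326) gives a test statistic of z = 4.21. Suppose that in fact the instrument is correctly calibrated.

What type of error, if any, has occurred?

Since z = 4.21 > z* = 2.326, H₀ is rejected.
H₀ is true (actually the instrument is correctly calibrated).
Rejecting a true H₀ is a Type I error.

Type I error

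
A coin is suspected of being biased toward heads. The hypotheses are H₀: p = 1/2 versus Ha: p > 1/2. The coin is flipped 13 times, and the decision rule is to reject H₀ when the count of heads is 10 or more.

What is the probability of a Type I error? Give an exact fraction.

189/4096

α = P(reject H₀ | H₀ true) = P(Y ≥ 10 | p = 1/2), with Y ~ Binomial(13, 1/2).
Summing the upper tail: (286 + 78 + 13 + 1) / 2^13 = 378/8192 = 189/4096.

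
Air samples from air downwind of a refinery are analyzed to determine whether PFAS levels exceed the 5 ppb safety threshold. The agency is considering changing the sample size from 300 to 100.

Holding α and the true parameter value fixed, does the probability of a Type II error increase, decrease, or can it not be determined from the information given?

It increases.

With less data the test statistic is noisier; under Ha, more outcomes land inside the acceptance region.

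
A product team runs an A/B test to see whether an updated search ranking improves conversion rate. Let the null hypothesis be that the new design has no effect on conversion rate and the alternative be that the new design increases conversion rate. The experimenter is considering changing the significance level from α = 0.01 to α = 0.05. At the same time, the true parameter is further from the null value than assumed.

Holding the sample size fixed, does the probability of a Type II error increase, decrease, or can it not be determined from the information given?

It decreases.

With a larger α the critical value moves toward the center, so more of the Ha sampling distribution lies in the rejection region. A bigger departure from H₀ is easier for the test to detect, so it fails to reject less often. Both changes push β in the same direction.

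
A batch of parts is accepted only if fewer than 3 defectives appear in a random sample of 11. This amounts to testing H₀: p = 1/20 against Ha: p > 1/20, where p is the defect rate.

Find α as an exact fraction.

4992302221/327680000000

α = P(reject H₀ | H₀ true) = P(Y ≥ 3 | p = 1/20), Y ~ Binomial(11, 1/20).
α = 1 − P(Y ≤ 2) = 1 − 322687697779/327680000000 = 4992302221/327680000000.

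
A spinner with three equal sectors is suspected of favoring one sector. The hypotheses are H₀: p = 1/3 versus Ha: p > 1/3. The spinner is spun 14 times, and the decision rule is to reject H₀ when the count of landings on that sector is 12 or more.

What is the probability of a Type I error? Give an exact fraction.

131/1594323

α = P(reject H₀ | H₀ true) = P(X ≥ 12 | p = 1/3), with X ~ Binomial(14, 1/3).
P(X ≥ 12) = Σ_{j=12}^{14} C(14,j)·(1/3)^j·(2/3)^{14-j} = 131/1594323.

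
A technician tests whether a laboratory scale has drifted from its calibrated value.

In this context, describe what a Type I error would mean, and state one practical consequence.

With the conventional null hypothesis that the instrument is correctly calibrated:
A Type I error is rejecting H₀ when H₀ is true.
Here that means pulling the instrument for recalibration when actually the instrument is correctly calibrated.

A Type I error would mean concluding that the instrument has drifted out of calibration when in fact the instrument is correctly calibrated. Consequence: a properly working instrument is taken offline unnecessarily.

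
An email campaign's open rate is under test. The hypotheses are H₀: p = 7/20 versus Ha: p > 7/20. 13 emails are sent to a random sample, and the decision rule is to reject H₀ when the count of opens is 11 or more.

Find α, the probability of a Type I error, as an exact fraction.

α = P(reject H₀ | H₀ true) = P(S ≥ 11 | p = 7/20), with S ~ Binomial(13, 7/20).
Adding the binomial terms for j = 11 through 13 with p = 7/20 yields 14250593836801/40960000000000000.

14250593836801/40960000000000000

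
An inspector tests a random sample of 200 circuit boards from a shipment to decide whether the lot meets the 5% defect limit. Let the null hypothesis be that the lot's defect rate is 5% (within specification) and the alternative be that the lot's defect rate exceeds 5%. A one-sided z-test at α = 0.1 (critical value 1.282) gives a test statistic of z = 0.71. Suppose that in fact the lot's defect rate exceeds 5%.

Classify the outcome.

Type II error

Since z = 0.71 ≤ z* = 1.282, H₀ is not rejected.
H₀ is false (actually the lot's defect rate exceeds 5%).
Failing to reject a false H₀ is a Type II error.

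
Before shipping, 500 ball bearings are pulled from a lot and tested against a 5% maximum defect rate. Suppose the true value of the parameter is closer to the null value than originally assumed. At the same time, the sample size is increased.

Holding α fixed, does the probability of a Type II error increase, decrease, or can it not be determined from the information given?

The first change alone would make β increase; the second alone would make β decrease. Which effect dominates depends on the magnitudes, which are not given.

Cannot be determined from the information given.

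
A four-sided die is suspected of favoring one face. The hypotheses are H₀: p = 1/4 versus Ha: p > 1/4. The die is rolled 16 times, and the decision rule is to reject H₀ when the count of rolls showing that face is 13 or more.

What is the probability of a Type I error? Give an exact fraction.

16249/4294967296

Under H₀, X ~ Binomial(16, 1/4), and α = P(X ≥ 13).
Adding the binomial terms for j = 13 through 16 with p = 1/4 yields 16249/4294967296.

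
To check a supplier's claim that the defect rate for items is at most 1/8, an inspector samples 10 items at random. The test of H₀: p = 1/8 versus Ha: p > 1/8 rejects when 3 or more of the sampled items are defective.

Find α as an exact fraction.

32078615/268435456

The significance level is the probability, assuming p = 1/8, of seeing 3 or more defectives in 10 draws.
α = 1 − P(K ≤ 2) = 1 − 236356841/268435456 = 32078615/268435456.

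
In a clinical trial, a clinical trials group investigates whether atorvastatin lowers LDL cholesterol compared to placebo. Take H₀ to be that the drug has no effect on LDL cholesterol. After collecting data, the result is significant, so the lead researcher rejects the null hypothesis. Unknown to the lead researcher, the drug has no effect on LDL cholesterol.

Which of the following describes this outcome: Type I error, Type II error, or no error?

Type I error

H₀ was rejected, but H₀ is actually true.
Rejecting a true null hypothesis is a Type I error (false positive).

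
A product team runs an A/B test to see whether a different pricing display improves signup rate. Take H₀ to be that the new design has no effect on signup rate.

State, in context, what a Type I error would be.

A Type I error is rejecting H₀ when H₀ is true.
Here that means shipping the new feature to all users when actually the new design has no effect on signup rate.

A Type I error would mean concluding that the new design increases signup rate when in fact the new design has no effect on signup rate.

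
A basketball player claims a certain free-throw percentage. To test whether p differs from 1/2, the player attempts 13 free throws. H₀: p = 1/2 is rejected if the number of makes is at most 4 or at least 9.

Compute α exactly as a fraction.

The significance level is the null-hypothesis probability of the rejection region {≤4} ∪ {≥9}.
By symmetry, α = 2·P(Y ≤ 4) = 2·(1 + 13 + 78 + 286 + 715)/8192 = 2186/8192 = 1093/4096.

1093/4096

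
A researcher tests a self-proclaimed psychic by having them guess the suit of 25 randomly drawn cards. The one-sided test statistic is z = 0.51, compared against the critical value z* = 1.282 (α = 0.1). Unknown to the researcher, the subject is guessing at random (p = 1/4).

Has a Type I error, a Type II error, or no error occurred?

No error (correct decision).

The conventional null hypothesis is that the subject is guessing at random (p = 1/4).
Since z = 0.51 ≤ z* = 1.282, H₀ is not rejected.
H₀ is true (actually the subject is guessing at random (p = 1/4)).
The decision matches the true state — no error.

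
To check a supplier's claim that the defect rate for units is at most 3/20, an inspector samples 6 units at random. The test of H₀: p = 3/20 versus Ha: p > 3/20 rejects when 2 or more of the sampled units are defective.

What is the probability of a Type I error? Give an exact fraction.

Under H₀, Y ~ Binomial(6, 3/20); the Type I error rate is P(Y ≥ 2).
Via the complement, α = 1 − Σ_{j=0}^{1} C(6,j)(3/20)^j(17/20)^{6-j} = 2861001/12800000.

2861001/12800000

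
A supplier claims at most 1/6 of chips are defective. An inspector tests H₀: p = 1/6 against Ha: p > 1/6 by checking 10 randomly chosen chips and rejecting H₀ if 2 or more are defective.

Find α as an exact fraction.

α = P(reject H₀ | H₀ true) = P(K ≥ 2 | p = 1/6), K ~ Binomial(10, 1/6).
Via the complement, α = 1 − Σ_{j=0}^{1} C(10,j)(1/6)^j(5/6)^{10-j} = 10389767/20155392.

10389767/20155392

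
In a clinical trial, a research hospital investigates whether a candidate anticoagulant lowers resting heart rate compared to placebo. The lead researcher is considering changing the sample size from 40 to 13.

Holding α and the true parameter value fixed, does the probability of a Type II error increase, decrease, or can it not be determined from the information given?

A smaller sample increases the standard error, so the sampling distributions under H₀ and Ha overlap more.

It increases.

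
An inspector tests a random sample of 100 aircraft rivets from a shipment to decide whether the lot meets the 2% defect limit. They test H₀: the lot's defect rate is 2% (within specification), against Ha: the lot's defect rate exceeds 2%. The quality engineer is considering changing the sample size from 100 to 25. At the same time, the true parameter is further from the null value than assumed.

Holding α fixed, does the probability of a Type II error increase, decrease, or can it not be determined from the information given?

The first change alone would make β increase; the second alone would make β decrease. Which effect dominates depends on the magnitudes, which are not given.

Cannot be determined from the information given.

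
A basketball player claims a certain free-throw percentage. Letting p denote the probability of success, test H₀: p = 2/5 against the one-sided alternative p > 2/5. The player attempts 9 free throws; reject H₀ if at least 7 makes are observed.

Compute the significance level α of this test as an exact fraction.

48896/1953125

Under H₀, Y ~ Binomial(9, 2/5), and α = P(Y ≥ 7).
Summing C(9,j)(2/5)^j(3/5)^{9−j} for j = 7,…,9 gives 48896/1953125.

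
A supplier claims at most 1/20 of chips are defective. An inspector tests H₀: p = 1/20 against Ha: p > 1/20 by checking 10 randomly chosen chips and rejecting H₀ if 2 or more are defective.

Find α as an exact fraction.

α = P(reject H₀ | H₀ true) = P(X ≥ 2 | p = 1/20), X ~ Binomial(10, 1/20).
Via the complement, α = 1 − Σ_{j=0}^{1} C(10,j)(1/20)^j(19/20)^{10-j} = 882056764409/10240000000000.

882056764409/10240000000000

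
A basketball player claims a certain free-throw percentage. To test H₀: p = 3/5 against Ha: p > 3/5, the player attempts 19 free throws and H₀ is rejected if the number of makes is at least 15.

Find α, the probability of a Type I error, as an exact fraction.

265555221849/3814697265625

α = P(reject H₀ | H₀ true) = P(Y ≥ 15 | p = 3/5), with Y ~ Binomial(19, 3/5).
Adding the binomial terms for j = 15 through 19 with p = 3/5 yields 265555221849/3814697265625.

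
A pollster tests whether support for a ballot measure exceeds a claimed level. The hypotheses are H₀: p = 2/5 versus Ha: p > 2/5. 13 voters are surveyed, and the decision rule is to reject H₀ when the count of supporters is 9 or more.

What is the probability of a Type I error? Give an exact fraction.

α = P(reject H₀ | H₀ true) = P(K ≥ 9 | p = 2/5), with K ~ Binomial(13, 2/5).
Adding the binomial terms for j = 9 through 13 with p = 2/5 yields 7833088/244140625.

7833088/244140625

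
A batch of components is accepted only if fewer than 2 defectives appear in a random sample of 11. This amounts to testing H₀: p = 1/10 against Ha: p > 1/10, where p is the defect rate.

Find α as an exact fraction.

α = P(reject H₀ | H₀ true) = P(X ≥ 2 | p = 1/10), X ~ Binomial(11, 1/10).
α = 1 − P(X ≤ 1) = 1 − 3486784401/5000000000 = 1513215599/5000000000.

1513215599/5000000000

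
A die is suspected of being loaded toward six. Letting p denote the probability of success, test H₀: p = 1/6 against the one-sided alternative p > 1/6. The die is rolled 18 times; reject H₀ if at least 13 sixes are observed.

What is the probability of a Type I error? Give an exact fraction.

The Type I error probability is α = P(S ≥ 13) computed under H₀, where S ~ Binomial(18, 1/6).
Adding the binomial terms for j = 13 through 18 with p = 1/6 yields 3599177/12694994583552.

3599177/12694994583552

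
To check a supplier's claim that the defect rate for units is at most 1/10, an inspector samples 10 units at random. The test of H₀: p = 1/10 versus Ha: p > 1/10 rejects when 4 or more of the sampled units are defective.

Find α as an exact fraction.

α = P(reject H₀ | H₀ true) = P(X ≥ 4 | p = 1/10), X ~ Binomial(10, 1/10).
Via the complement, α = 1 − Σ_{j=0}^{3} C(10,j)(1/10)^j(9/10)^{10-j} = 7996999/625000000.

7996999/625000000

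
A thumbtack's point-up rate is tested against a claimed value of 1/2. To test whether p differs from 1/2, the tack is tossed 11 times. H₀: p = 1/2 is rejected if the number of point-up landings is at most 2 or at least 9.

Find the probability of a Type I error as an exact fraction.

67/1024

The significance level is the null-hypothesis probability of the rejection region {≤2} ∪ {≥9}.
The two tails are symmetric, so α = 2·(1 + 11 + 55)/2^11 = 134/2048 = 67/1024.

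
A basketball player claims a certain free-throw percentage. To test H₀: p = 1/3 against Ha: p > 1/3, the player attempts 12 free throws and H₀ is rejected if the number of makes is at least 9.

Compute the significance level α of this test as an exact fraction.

Under H₀, S ~ Binomial(12, 1/3), and α = P(S ≥ 9).
P(S ≥ 9) = Σ_{j=9}^{12} C(12,j)·(1/3)^j·(2/3)^{12-j} = 683/177147.

683/177147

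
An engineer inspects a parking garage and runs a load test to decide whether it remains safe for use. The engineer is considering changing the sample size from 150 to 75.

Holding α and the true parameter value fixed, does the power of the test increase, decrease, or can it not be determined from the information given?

It decreases.

Reducing n widens both sampling distributions, so the test has less ability to distinguish Ha from H₀.
Since power = 1 − β and β increases, power decreases.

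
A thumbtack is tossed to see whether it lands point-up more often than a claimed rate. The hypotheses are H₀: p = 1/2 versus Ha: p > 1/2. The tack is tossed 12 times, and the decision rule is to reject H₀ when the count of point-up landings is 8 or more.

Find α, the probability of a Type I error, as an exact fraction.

397/2048

Under H₀, Y ~ Binomial(12, 1/2), and α = P(Y ≥ 8).
P(Y ≥ 8) = [C(12,8) + C(12,9) + C(12,10) + C(12,11) + C(12,12)] / 2^12 = (495 + 220 + 66 + 12 + 1) / 4096 = 794/4096 = 397/2048.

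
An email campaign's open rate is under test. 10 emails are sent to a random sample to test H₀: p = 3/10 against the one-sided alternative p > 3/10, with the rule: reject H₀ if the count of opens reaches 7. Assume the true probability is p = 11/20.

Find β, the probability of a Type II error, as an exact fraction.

Under the alternative p = 11/20, S ~ Binomial(10, 11/20); β is the probability the test does not reject, P(S < 7).
Summing C(10,j)·(11/20)^j·(9/20)^{10-j} for j = 0..6 gives 1878942860721/2560000000000.

1878942860721/2560000000000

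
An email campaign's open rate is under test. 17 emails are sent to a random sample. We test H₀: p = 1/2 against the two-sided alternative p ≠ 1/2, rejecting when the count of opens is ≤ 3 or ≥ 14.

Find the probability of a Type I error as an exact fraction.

417/32768

α = P(Y ≤ 3 or Y ≥ 14 | p = 1/2), Y ~ Binomial(17, 1/2).
The two tails are symmetric, so α = 2·(1 + 17 + 136 + 680)/2^17 = 1668/131072 = 417/32768.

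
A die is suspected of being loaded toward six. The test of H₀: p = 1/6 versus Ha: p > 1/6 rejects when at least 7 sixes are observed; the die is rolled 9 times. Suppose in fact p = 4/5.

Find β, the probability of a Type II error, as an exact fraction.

511333/1953125

Under the alternative p = 4/5, X ~ Binomial(9, 4/5); β is the probability the test does not reject, P(X < 7).
Adding the binomial probabilities P(X=0)+…+P(X=6) at p = 4/5 gives 511333/1953125.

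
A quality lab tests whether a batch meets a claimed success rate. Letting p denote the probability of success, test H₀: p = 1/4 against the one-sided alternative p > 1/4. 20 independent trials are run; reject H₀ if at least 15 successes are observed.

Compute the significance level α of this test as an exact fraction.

1048117/274877906944

Under H₀, Y ~ Binomial(20, 1/4), and α = P(Y ≥ 15).
Summing C(20,j)(1/4)^j(3/4)^{20−j} for j = 15,…,20 gives 1048117/274877906944.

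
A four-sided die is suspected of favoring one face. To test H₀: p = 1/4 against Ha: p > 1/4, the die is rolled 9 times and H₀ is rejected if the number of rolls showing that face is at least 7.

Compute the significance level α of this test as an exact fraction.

Under H₀, K ~ Binomial(9, 1/4), and α = P(K ≥ 7).
P(K ≥ 7) = Σ_{j=7}^{9} C(9,j)·(1/4)^j·(3/4)^{9-j} = 11/8192.

11/8192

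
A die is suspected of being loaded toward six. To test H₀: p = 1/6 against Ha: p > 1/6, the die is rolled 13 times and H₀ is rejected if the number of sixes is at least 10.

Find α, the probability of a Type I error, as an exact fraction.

α = P(reject H₀ | H₀ true) = P(S ≥ 10 | p = 1/6), with S ~ Binomial(13, 1/6).
Summing C(13,j)(1/6)^j(5/6)^{13−j} for j = 10,…,13 gives 18883/6530347008.

18883/6530347008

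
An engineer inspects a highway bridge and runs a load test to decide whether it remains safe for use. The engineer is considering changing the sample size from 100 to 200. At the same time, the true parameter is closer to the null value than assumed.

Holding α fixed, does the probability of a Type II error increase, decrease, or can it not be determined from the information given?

Cannot be determined from the information given.

The first change alone would make β decrease; the second alone would make β increase. Which effect dominates depends on the magnitudes, which are not given.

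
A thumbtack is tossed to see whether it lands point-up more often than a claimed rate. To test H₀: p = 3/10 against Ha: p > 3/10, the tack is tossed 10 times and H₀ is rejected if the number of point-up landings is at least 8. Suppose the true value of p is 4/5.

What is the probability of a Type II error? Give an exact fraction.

Under the alternative p = 4/5, X ~ Binomial(10, 4/5); β is the probability the test does not reject, P(X < 8).
Adding the binomial probabilities P(X=0)+…+P(X=7) at p = 4/5 gives 3146489/9765625.

3146489/9765625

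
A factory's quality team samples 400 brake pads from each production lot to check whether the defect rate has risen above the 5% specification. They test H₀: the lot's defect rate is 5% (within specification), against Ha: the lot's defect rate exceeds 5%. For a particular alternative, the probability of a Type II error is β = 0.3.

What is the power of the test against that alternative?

Power = 1 − β = 1 − 0.3 = 0.7.

0.7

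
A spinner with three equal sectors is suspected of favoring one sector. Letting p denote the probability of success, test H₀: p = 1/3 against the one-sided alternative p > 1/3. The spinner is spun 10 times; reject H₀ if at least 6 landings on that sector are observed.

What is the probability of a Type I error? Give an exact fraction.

1507/19683

α = P(reject H₀ | H₀ true) = P(X ≥ 6 | p = 1/3), with X ~ Binomial(10, 1/3).
Adding the binomial terms for j = 6 through 10 with p = 1/3 yields 1507/19683.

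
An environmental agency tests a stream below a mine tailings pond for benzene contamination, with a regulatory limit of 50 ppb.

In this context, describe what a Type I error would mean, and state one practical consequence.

With the conventional null hypothesis that the benzene concentration is at or below 50 ppb (safe):
A Type I error is rejecting H₀ when H₀ is true.
Here that means declaring the site contaminated and ordering remediation when actually the benzene concentration is at or below 50 ppb (safe).

A Type I error would mean concluding that the benzene concentration exceeds 50 ppb when in fact the benzene concentration is at or below 50 ppb (safe). Consequence: a clean site is subjected to costly and unnecessary remediation.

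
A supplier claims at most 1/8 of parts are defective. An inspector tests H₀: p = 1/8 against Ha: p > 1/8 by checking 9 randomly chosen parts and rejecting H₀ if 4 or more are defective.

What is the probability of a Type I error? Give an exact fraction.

76589/4194304

Under H₀, K ~ Binomial(9, 1/8); the Type I error rate is P(K ≥ 4).
Computing the lower-tail complement: 1 − 4117715/4194304 = 76589/4194304.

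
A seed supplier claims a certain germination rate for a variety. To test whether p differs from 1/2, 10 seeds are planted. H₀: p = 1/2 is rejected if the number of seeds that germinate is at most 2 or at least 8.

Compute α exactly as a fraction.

7/64

The significance level is the null-hypothesis probability of the rejection region {≤2} ∪ {≥8}.
The two tails are symmetric, so α = 2·(1 + 10 + 45)/2^10 = 112/1024 = 7/64.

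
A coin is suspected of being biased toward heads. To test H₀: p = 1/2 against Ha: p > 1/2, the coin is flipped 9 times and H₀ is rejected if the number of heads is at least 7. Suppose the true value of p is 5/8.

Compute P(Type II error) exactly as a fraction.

A Type II error is failing to reject when Ha holds: with p = 5/8, β = P(S ≤ 6).
Adding the binomial probabilities P(S=0)+…+P(S=6) at p = 5/8 gives 24101307/33554432.

24101307/33554432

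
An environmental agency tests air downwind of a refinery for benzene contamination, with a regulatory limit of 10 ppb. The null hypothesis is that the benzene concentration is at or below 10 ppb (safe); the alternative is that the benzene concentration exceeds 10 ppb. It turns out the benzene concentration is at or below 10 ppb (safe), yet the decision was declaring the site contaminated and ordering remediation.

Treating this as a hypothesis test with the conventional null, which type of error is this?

Type I error

'Declaring the site contaminated and ordering remediation' corresponds to rejecting H₀.
H₀ was rejected but H₀ is true — a Type I error (false positive).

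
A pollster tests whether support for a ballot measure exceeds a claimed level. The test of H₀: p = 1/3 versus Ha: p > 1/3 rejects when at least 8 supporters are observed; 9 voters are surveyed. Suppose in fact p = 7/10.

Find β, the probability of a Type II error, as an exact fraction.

401998383/500000000

A Type II error is failing to reject when Ha holds: with p = 7/10, β = P(X ≤ 7).
Adding the binomial probabilities P(X=0)+…+P(X=7) at p = 7/10 gives 401998383/500000000.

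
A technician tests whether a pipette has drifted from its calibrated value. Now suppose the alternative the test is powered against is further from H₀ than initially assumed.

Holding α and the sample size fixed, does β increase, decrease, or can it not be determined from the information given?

It decreases.

The further the true parameter sits from the null value, the more of the Ha sampling distribution falls in the rejection region.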